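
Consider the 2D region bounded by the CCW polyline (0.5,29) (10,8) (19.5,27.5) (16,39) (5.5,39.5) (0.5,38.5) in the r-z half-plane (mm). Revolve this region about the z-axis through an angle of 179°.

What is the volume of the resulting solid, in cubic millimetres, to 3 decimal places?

Volume = 11459.734 mm³

Profile (r,z), 6 vertices: (0.5,29) (10,8) (19.5,27.5) (16,39) (5.5,39.5) (0.5,38.5)
edge 0: (0.5,29)→(10,8)  cross = 0.5·8 − 10·29 = -286.0000; (r_i+r_j)·cross = 10.5·-286.0000 = -3003.0000
edge 1: (10,8)→(19.5,27.5)  cross = 10·27.5 − 19.5·8 = 119.0000; (r_i+r_j)·cross = 29.5·119.0000 = 3510.5000
edge 2: (19.5,27.5)→(16,39)  cross = 19.5·39 − 16·27.5 = 320.5000; (r_i+r_j)·cross = 35.5·320.5000 = 11377.7500
edge 3: (16,39)→(5.5,39.5)  cross = 16·39.5 − 5.5·39 = 417.5000; (r_i+r_j)·cross = 21.5·417.5000 = 8976.2500
edge 4: (5.5,39.5)→(0.5,38.5)  cross = 5.5·38.5 − 0.5·39.5 = 192.0000; (r_i+r_j)·cross = 6·192.0000 = 1152.0000
edge 5: (0.5,38.5)→(0.5,29)  cross = 0.5·29 − 0.5·38.5 = -4.7500; (r_i+r_j)·cross = 1·-4.7500 = -4.7500
Σcross = 758.2500 → A = |Σcross|/2 = 379.1250 mm²
Σ(r_i+r_j)·cross = 22008.7500 → first moment M = |Σ|/6 = 3668.1250
R_c = M/A = 3668.1250/379.1250 = 9.6752 mm
θ = 179° = 3.124139 rad
V = θ·R_c·A = 3.124139·9.6752·379.1250 = 11459.734 mm³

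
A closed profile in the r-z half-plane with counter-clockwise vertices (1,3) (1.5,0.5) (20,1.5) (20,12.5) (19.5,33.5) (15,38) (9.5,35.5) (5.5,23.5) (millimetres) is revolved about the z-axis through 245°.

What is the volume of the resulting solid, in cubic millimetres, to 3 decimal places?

Volume = 27270.373 mm³

Profile (r,z), 8 vertices: (1,3) (1.5,0.5) (20,1.5) (20,12.5) (19.5,33.5) (15,38) (9.5,35.5) (5.5,23.5)
edge 0: (1,3)→(1.5,0.5)  cross = 1·0.5 − 1.5·3 = -4.0000; (r_i+r_j)·cross = 2.5·-4.0000 = -10.0000
edge 1: (1.5,0.5)→(20,1.5)  cross = 1.5·1.5 − 20·0.5 = -7.7500; (r_i+r_j)·cross = 21.5·-7.7500 = -166.6250
edge 2: (20,1.5)→(20,12.5)  cross = 20·12.5 − 20·1.5 = 220.0000; (r_i+r_j)·cross = 40·220.0000 = 8800.0000
edge 3: (20,12.5)→(19.5,33.5)  cross = 20·33.5 − 19.5·12.5 = 426.2500; (r_i+r_j)·cross = 39.5·426.2500 = 16836.8750
edge 4: (19.5,33.5)→(15,38)  cross = 19.5·38 − 15·33.5 = 238.5000; (r_i+r_j)·cross = 34.5·238.5000 = 8228.2500
edge 5: (15,38)→(9.5,35.5)  cross = 15·35.5 − 9.5·38 = 171.5000; (r_i+r_j)·cross = 24.5·171.5000 = 4201.7500
edge 6: (9.5,35.5)→(5.5,23.5)  cross = 9.5·23.5 − 5.5·35.5 = 28.0000; (r_i+r_j)·cross = 15·28.0000 = 420.0000
edge 7: (5.5,23.5)→(1,3)  cross = 5.5·3 − 1·23.5 = -7.0000; (r_i+r_j)·cross = 6.5·-7.0000 = -45.5000
Σcross = 1065.5000 → A = |Σcross|/2 = 532.7500 mm²
Σ(r_i+r_j)·cross = 38264.7500 → first moment M = |Σ|/6 = 6377.4583
R_c = M/A = 6377.4583/532.7500 = 11.9708 mm
θ = 245° = 4.276057 rad
V = θ·R_c·A = 4.276057·11.9708·532.7500 = 27270.373 mm³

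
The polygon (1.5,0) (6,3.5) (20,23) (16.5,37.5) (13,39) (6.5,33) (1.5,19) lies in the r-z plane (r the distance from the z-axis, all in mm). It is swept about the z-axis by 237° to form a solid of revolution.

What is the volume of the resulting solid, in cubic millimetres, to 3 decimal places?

Volume = 16450.153 mm³

Profile (r,z), 7 vertices: (1.5,0) (6,3.5) (20,23) (16.5,37.5) (13,39) (6.5,33) (1.5,19)
edge 0: (1.5,0)→(6,3.5)  cross = 1.5·3.5 − 6·0 = 5.2500; (r_i+r_j)·cross = 7.5·5.2500 = 39.3750
edge 1: (6,3.5)→(20,23)  cross = 6·23 − 20·3.5 = 68.0000; (r_i+r_j)·cross = 26·68.0000 = 1768.0000
edge 2: (20,23)→(16.5,37.5)  cross = 20·37.5 − 16.5·23 = 370.5000; (r_i+r_j)·cross = 36.5·370.5000 = 13523.2500
edge 3: (16.5,37.5)→(13,39)  cross = 16.5·39 − 13·37.5 = 156.0000; (r_i+r_j)·cross = 29.5·156.0000 = 4602.0000
edge 4: (13,39)→(6.5,33)  cross = 13·33 − 6.5·39 = 175.5000; (r_i+r_j)·cross = 19.5·175.5000 = 3422.2500
edge 5: (6.5,33)→(1.5,19)  cross = 6.5·19 − 1.5·33 = 74.0000; (r_i+r_j)·cross = 8·74.0000 = 592.0000
edge 6: (1.5,19)→(1.5,0)  cross = 1.5·0 − 1.5·19 = -28.5000; (r_i+r_j)·cross = 3·-28.5000 = -85.5000
Σcross = 820.7500 → A = |Σcross|/2 = 410.3750 mm²
Σ(r_i+r_j)·cross = 23861.3750 → first moment M = |Σ|/6 = 3976.8958
R_c = M/A = 3976.8958/410.3750 = 9.6909 mm
θ = 237° = 4.136430 rad
V = θ·R_c·A = 4.136430·9.6909·410.3750 = 16450.153 mm³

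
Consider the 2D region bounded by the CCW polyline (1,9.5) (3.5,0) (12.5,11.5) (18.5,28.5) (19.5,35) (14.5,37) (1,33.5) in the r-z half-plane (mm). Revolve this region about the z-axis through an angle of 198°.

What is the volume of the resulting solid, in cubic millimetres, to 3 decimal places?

Volume = 13024.153 mm³

Profile (r,z), 7 vertices: (1,9.5) (3.5,0) (12.5,11.5) (18.5,28.5) (19.5,35) (14.5,37) (1,33.5)
edge 0: (1,9.5)→(3.5,0)  cross = 1·0 − 3.5·9.5 = -33.2500; (r_i+r_j)·cross = 4.5·-33.2500 = -149.6250
edge 1: (3.5,0)→(12.5,11.5)  cross = 3.5·11.5 − 12.5·0 = 40.2500; (r_i+r_j)·cross = 16·40.2500 = 644.0000
edge 2: (12.5,11.5)→(18.5,28.5)  cross = 12.5·28.5 − 18.5·11.5 = 143.5000; (r_i+r_j)·cross = 31·143.5000 = 4448.5000
edge 3: (18.5,28.5)→(19.5,35)  cross = 18.5·35 − 19.5·28.5 = 91.7500; (r_i+r_j)·cross = 38·91.7500 = 3486.5000
edge 4: (19.5,35)→(14.5,37)  cross = 19.5·37 − 14.5·35 = 214.0000; (r_i+r_j)·cross = 34·214.0000 = 7276.0000
edge 5: (14.5,37)→(1,33.5)  cross = 14.5·33.5 − 1·37 = 448.7500; (r_i+r_j)·cross = 15.5·448.7500 = 6955.6250
edge 6: (1,33.5)→(1,9.5)  cross = 1·9.5 − 1·33.5 = -24.0000; (r_i+r_j)·cross = 2·-24.0000 = -48.0000
Σcross = 881.0000 → A = |Σcross|/2 = 440.5000 mm²
Σ(r_i+r_j)·cross = 22613.0000 → first moment M = |Σ|/6 = 3768.8333
R_c = M/A = 3768.8333/440.5000 = 8.5558 mm
θ = 198° = 3.455752 rad
V = θ·R_c·A = 3.455752·8.5558·440.5000 = 13024.153 mm³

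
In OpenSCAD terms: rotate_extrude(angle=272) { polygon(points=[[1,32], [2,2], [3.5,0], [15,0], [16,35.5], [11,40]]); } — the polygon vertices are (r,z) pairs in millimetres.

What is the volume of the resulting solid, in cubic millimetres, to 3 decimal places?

Profile (r,z), 6 vertices: (1,32) (2,2) (3.5,0) (15,0) (16,35.5) (11,40)
edge 0: (1,32)→(2,2)  cross = 1·2 − 2·32 = -62.0000; (r_i+r_j)·cross = 3·-62.0000 = -186.0000
edge 1: (2,2)→(3.5,0)  cross = 2·0 − 3.5·2 = -7.0000; (r_i+r_j)·cross = 5.5·-7.0000 = -38.5000
edge 2: (3.5,0)→(15,0)  cross = 3.5·0 − 15·0 = 0.0000; (r_i+r_j)·cross = 18.5·0.0000 = 0.0000
edge 3: (15,0)→(16,35.5)  cross = 15·35.5 − 16·0 = 532.5000; (r_i+r_j)·cross = 31·532.5000 = 16507.5000
edge 4: (16,35.5)→(11,40)  cross = 16·40 − 11·35.5 = 249.5000; (r_i+r_j)·cross = 27·249.5000 = 6736.5000
edge 5: (11,40)→(1,32)  cross = 11·32 − 1·40 = 312.0000; (r_i+r_j)·cross = 12·312.0000 = 3744.0000
Σcross = 1025.0000 → A = |Σcross|/2 = 512.5000 mm²
Σ(r_i+r_j)·cross = 26763.5000 → first moment M = |Σ|/6 = 4460.5833
R_c = M/A = 4460.5833/512.5000 = 8.7036 mm
θ = 272° = 4.747296 rad
V = θ·R_c·A = 4.747296·8.7036·512.5000 = 21175.707 mm³

Volume = 21175.707 mm³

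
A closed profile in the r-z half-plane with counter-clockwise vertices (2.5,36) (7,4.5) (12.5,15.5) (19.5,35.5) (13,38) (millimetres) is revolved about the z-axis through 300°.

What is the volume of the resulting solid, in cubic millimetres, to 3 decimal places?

Volume = 15817.046 mm³

Profile (r,z), 5 vertices: (2.5,36) (7,4.5) (12.5,15.5) (19.5,35.5) (13,38)
edge 0: (2.5,36)→(7,4.5)  cross = 2.5·4.5 − 7·36 = -240.7500; (r_i+r_j)·cross = 9.5·-240.7500 = -2287.1250
edge 1: (7,4.5)→(12.5,15.5)  cross = 7·15.5 − 12.5·4.5 = 52.2500; (r_i+r_j)·cross = 19.5·52.2500 = 1018.8750
edge 2: (12.5,15.5)→(19.5,35.5)  cross = 12.5·35.5 − 19.5·15.5 = 141.5000; (r_i+r_j)·cross = 32·141.5000 = 4528.0000
edge 3: (19.5,35.5)→(13,38)  cross = 19.5·38 − 13·35.5 = 279.5000; (r_i+r_j)·cross = 32.5·279.5000 = 9083.7500
edge 4: (13,38)→(2.5,36)  cross = 13·36 − 2.5·38 = 373.0000; (r_i+r_j)·cross = 15.5·373.0000 = 5781.5000
Σcross = 605.5000 → A = |Σcross|/2 = 302.7500 mm²
Σ(r_i+r_j)·cross = 18125.0000 → first moment M = |Σ|/6 = 3020.8333
R_c = M/A = 3020.8333/302.7500 = 9.9780 mm
θ = 300° = 5.235988 rad
V = θ·R_c·A = 5.235988·9.9780·302.7500 = 15817.046 mm³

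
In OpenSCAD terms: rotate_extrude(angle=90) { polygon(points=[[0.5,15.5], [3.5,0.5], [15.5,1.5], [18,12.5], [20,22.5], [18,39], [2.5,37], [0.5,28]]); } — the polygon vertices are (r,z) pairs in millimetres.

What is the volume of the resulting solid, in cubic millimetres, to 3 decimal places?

Volume = 9755.987 mm³

Profile (r,z), 8 vertices: (0.5,15.5) (3.5,0.5) (15.5,1.5) (18,12.5) (20,22.5) (18,39) (2.5,37) (0.5,28)
edge 0: (0.5,15.5)→(3.5,0.5)  cross = 0.5·0.5 − 3.5·15.5 = -54.0000; (r_i+r_j)·cross = 4·-54.0000 = -216.0000
edge 1: (3.5,0.5)→(15.5,1.5)  cross = 3.5·1.5 − 15.5·0.5 = -2.5000; (r_i+r_j)·cross = 19·-2.5000 = -47.5000
edge 2: (15.5,1.5)→(18,12.5)  cross = 15.5·12.5 − 18·1.5 = 166.7500; (r_i+r_j)·cross = 33.5·166.7500 = 5586.1250
edge 3: (18,12.5)→(20,22.5)  cross = 18·22.5 − 20·12.5 = 155.0000; (r_i+r_j)·cross = 38·155.0000 = 5890.0000
edge 4: (20,22.5)→(18,39)  cross = 20·39 − 18·22.5 = 375.0000; (r_i+r_j)·cross = 38·375.0000 = 14250.0000
edge 5: (18,39)→(2.5,37)  cross = 18·37 − 2.5·39 = 568.5000; (r_i+r_j)·cross = 20.5·568.5000 = 11654.2500
edge 6: (2.5,37)→(0.5,28)  cross = 2.5·28 − 0.5·37 = 51.5000; (r_i+r_j)·cross = 3·51.5000 = 154.5000
edge 7: (0.5,28)→(0.5,15.5)  cross = 0.5·15.5 − 0.5·28 = -6.2500; (r_i+r_j)·cross = 1·-6.2500 = -6.2500
Σcross = 1254.0000 → A = |Σcross|/2 = 627.0000 mm²
Σ(r_i+r_j)·cross = 37265.1250 → first moment M = |Σ|/6 = 6210.8542
R_c = M/A = 6210.8542/627.0000 = 9.9057 mm
θ = 90° = 1.570796 rad
V = θ·R_c·A = 1.570796·9.9057·627.0000 = 9755.987 mm³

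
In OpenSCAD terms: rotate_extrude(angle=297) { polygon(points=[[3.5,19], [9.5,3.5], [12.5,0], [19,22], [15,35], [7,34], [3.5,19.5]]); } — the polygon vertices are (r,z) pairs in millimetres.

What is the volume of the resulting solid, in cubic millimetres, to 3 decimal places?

Profile (r,z), 7 vertices: (3.5,19) (9.5,3.5) (12.5,0) (19,22) (15,35) (7,34) (3.5,19.5)
edge 0: (3.5,19)→(9.5,3.5)  cross = 3.5·3.5 − 9.5·19 = -168.2500; (r_i+r_j)·cross = 13·-168.2500 = -2187.2500
edge 1: (9.5,3.5)→(12.5,0)  cross = 9.5·0 − 12.5·3.5 = -43.7500; (r_i+r_j)·cross = 22·-43.7500 = -962.5000
edge 2: (12.5,0)→(19,22)  cross = 12.5·22 − 19·0 = 275.0000; (r_i+r_j)·cross = 31.5·275.0000 = 8662.5000
edge 3: (19,22)→(15,35)  cross = 19·35 − 15·22 = 335.0000; (r_i+r_j)·cross = 34·335.0000 = 11390.0000
edge 4: (15,35)→(7,34)  cross = 15·34 − 7·35 = 265.0000; (r_i+r_j)·cross = 22·265.0000 = 5830.0000
edge 5: (7,34)→(3.5,19.5)  cross = 7·19.5 − 3.5·34 = 17.5000; (r_i+r_j)·cross = 10.5·17.5000 = 183.7500
edge 6: (3.5,19.5)→(3.5,19)  cross = 3.5·19 − 3.5·19.5 = -1.7500; (r_i+r_j)·cross = 7·-1.7500 = -12.2500
Σcross = 678.7500 → A = |Σcross|/2 = 339.3750 mm²
Σ(r_i+r_j)·cross = 22904.2500 → first moment M = |Σ|/6 = 3817.3750
R_c = M/A = 3817.3750/339.3750 = 11.2483 mm
θ = 297° = 5.183628 rad
V = θ·R_c·A = 5.183628·11.2483·339.3750 = 19787.851 mm³

Volume = 19787.851 mm³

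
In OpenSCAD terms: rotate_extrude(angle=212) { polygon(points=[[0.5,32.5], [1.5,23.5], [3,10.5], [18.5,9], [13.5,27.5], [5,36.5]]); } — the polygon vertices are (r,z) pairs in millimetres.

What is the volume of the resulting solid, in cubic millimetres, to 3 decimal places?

Volume = 9769.030 mm³

Profile (r,z), 6 vertices: (0.5,32.5) (1.5,23.5) (3,10.5) (18.5,9) (13.5,27.5) (5,36.5)
edge 0: (0.5,32.5)→(1.5,23.5)  cross = 0.5·23.5 − 1.5·32.5 = -37.0000; (r_i+r_j)·cross = 2·-37.0000 = -74.0000
edge 1: (1.5,23.5)→(3,10.5)  cross = 1.5·10.5 − 3·23.5 = -54.7500; (r_i+r_j)·cross = 4.5·-54.7500 = -246.3750
edge 2: (3,10.5)→(18.5,9)  cross = 3·9 − 18.5·10.5 = -167.2500; (r_i+r_j)·cross = 21.5·-167.2500 = -3595.8750
edge 3: (18.5,9)→(13.5,27.5)  cross = 18.5·27.5 − 13.5·9 = 387.2500; (r_i+r_j)·cross = 32·387.2500 = 12392.0000
edge 4: (13.5,27.5)→(5,36.5)  cross = 13.5·36.5 − 5·27.5 = 355.2500; (r_i+r_j)·cross = 18.5·355.2500 = 6572.1250
edge 5: (5,36.5)→(0.5,32.5)  cross = 5·32.5 − 0.5·36.5 = 144.2500; (r_i+r_j)·cross = 5.5·144.2500 = 793.3750
Σcross = 627.7500 → A = |Σcross|/2 = 313.8750 mm²
Σ(r_i+r_j)·cross = 15841.2500 → first moment M = |Σ|/6 = 2640.2083
R_c = M/A = 2640.2083/313.8750 = 8.4117 mm
θ = 212° = 3.700098 rad
V = θ·R_c·A = 3.700098·8.4117·313.8750 = 9769.030 mm³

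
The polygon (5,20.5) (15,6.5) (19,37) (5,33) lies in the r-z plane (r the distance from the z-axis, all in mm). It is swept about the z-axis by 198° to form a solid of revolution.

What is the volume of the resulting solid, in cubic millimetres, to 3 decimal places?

Profile (r,z), 4 vertices: (5,20.5) (15,6.5) (19,37) (5,33)
edge 0: (5,20.5)→(15,6.5)  cross = 5·6.5 − 15·20.5 = -275.0000; (r_i+r_j)·cross = 20·-275.0000 = -5500.0000
edge 1: (15,6.5)→(19,37)  cross = 15·37 − 19·6.5 = 431.5000; (r_i+r_j)·cross = 34·431.5000 = 14671.0000
edge 2: (19,37)→(5,33)  cross = 19·33 − 5·37 = 442.0000; (r_i+r_j)·cross = 24·442.0000 = 10608.0000
edge 3: (5,33)→(5,20.5)  cross = 5·20.5 − 5·33 = -62.5000; (r_i+r_j)·cross = 10·-62.5000 = -625.0000
Σcross = 536.0000 → A = |Σcross|/2 = 268.0000 mm²
Σ(r_i+r_j)·cross = 19154.0000 → first moment M = |Σ|/6 = 3192.3333
R_c = M/A = 3192.3333/268.0000 = 11.9117 mm
θ = 198° = 3.455752 rad
V = θ·R_c·A = 3.455752·11.9117·268.0000 = 11031.912 mm³

Volume = 11031.912 mm³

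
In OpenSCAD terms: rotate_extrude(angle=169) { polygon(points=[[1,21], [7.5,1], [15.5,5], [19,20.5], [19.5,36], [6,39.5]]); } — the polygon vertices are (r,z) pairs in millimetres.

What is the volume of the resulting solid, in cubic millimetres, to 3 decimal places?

Volume = 15998.235 mm³

Profile (r,z), 6 vertices: (1,21) (7.5,1) (15.5,5) (19,20.5) (19.5,36) (6,39.5)
edge 0: (1,21)→(7.5,1)  cross = 1·1 − 7.5·21 = -156.5000; (r_i+r_j)·cross = 8.5·-156.5000 = -1330.2500
edge 1: (7.5,1)→(15.5,5)  cross = 7.5·5 − 15.5·1 = 22.0000; (r_i+r_j)·cross = 23·22.0000 = 506.0000
edge 2: (15.5,5)→(19,20.5)  cross = 15.5·20.5 − 19·5 = 222.7500; (r_i+r_j)·cross = 34.5·222.7500 = 7684.8750
edge 3: (19,20.5)→(19.5,36)  cross = 19·36 − 19.5·20.5 = 284.2500; (r_i+r_j)·cross = 38.5·284.2500 = 10943.6250
edge 4: (19.5,36)→(6,39.5)  cross = 19.5·39.5 − 6·36 = 554.2500; (r_i+r_j)·cross = 25.5·554.2500 = 14133.3750
edge 5: (6,39.5)→(1,21)  cross = 6·21 − 1·39.5 = 86.5000; (r_i+r_j)·cross = 7·86.5000 = 605.5000
Σcross = 1013.2500 → A = |Σcross|/2 = 506.6250 mm²
Σ(r_i+r_j)·cross = 32543.1250 → first moment M = |Σ|/6 = 5423.8542
R_c = M/A = 5423.8542/506.6250 = 10.7059 mm
θ = 169° = 2.949606 rad
V = θ·R_c·A = 2.949606·10.7059·506.6250 = 15998.235 mm³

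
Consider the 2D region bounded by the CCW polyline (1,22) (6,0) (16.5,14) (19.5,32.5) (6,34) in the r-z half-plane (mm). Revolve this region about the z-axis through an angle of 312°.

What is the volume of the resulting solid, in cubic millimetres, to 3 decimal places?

Volume = 20931.315 mm³

Profile (r,z), 5 vertices: (1,22) (6,0) (16.5,14) (19.5,32.5) (6,34)
edge 0: (1,22)→(6,0)  cross = 1·0 − 6·22 = -132.0000; (r_i+r_j)·cross = 7·-132.0000 = -924.0000
edge 1: (6,0)→(16.5,14)  cross = 6·14 − 16.5·0 = 84.0000; (r_i+r_j)·cross = 22.5·84.0000 = 1890.0000
edge 2: (16.5,14)→(19.5,32.5)  cross = 16.5·32.5 − 19.5·14 = 263.2500; (r_i+r_j)·cross = 36·263.2500 = 9477.0000
edge 3: (19.5,32.5)→(6,34)  cross = 19.5·34 − 6·32.5 = 468.0000; (r_i+r_j)·cross = 25.5·468.0000 = 11934.0000
edge 4: (6,34)→(1,22)  cross = 6·22 − 1·34 = 98.0000; (r_i+r_j)·cross = 7·98.0000 = 686.0000
Σcross = 781.2500 → A = |Σcross|/2 = 390.6250 mm²
Σ(r_i+r_j)·cross = 23063.0000 → first moment M = |Σ|/6 = 3843.8333
R_c = M/A = 3843.8333/390.6250 = 9.8402 mm
θ = 312° = 5.445427 rad
V = θ·R_c·A = 5.445427·9.8402·390.6250 = 20931.315 mm³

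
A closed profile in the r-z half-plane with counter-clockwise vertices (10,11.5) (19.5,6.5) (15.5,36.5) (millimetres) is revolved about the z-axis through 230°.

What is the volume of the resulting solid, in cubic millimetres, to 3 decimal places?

Profile (r,z), 3 vertices: (10,11.5) (19.5,6.5) (15.5,36.5)
edge 0: (10,11.5)→(19.5,6.5)  cross = 10·6.5 − 19.5·11.5 = -159.2500; (r_i+r_j)·cross = 29.5·-159.2500 = -4697.8750
edge 1: (19.5,6.5)→(15.5,36.5)  cross = 19.5·36.5 − 15.5·6.5 = 611.0000; (r_i+r_j)·cross = 35·611.0000 = 21385.0000
edge 2: (15.5,36.5)→(10,11.5)  cross = 15.5·11.5 − 10·36.5 = -186.7500; (r_i+r_j)·cross = 25.5·-186.7500 = -4762.1250
Σcross = 265.0000 → A = |Σcross|/2 = 132.5000 mm²
Σ(r_i+r_j)·cross = 11925.0000 → first moment M = |Σ|/6 = 1987.5000
R_c = M/A = 1987.5000/132.5000 = 15.0000 mm
θ = 230° = 4.014257 rad
V = θ·R_c·A = 4.014257·15.0000·132.5000 = 7978.336 mm³

Volume = 7978.336 mm³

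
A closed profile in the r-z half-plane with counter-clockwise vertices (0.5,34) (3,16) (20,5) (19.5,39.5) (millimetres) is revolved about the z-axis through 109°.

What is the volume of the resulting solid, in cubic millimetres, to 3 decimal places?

Profile (r,z), 4 vertices: (0.5,34) (3,16) (20,5) (19.5,39.5)
edge 0: (0.5,34)→(3,16)  cross = 0.5·16 − 3·34 = -94.0000; (r_i+r_j)·cross = 3.5·-94.0000 = -329.0000
edge 1: (3,16)→(20,5)  cross = 3·5 − 20·16 = -305.0000; (r_i+r_j)·cross = 23·-305.0000 = -7015.0000
edge 2: (20,5)→(19.5,39.5)  cross = 20·39.5 − 19.5·5 = 692.5000; (r_i+r_j)·cross = 39.5·692.5000 = 27353.7500
edge 3: (19.5,39.5)→(0.5,34)  cross = 19.5·34 − 0.5·39.5 = 643.2500; (r_i+r_j)·cross = 20·643.2500 = 12865.0000
Σcross = 936.7500 → A = |Σcross|/2 = 468.3750 mm²
Σ(r_i+r_j)·cross = 32874.7500 → first moment M = |Σ|/6 = 5479.1250
R_c = M/A = 5479.1250/468.3750 = 11.6982 mm
θ = 109° = 1.902409 rad
V = θ·R_c·A = 1.902409·11.6982·468.3750 = 10423.536 mm³

Volume = 10423.536 mm³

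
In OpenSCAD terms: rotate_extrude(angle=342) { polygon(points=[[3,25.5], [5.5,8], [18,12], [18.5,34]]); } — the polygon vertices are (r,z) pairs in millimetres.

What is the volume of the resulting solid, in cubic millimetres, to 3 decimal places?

Volume = 19263.539 mm³

Profile (r,z), 4 vertices: (3,25.5) (5.5,8) (18,12) (18.5,34)
edge 0: (3,25.5)→(5.5,8)  cross = 3·8 − 5.5·25.5 = -116.2500; (r_i+r_j)·cross = 8.5·-116.2500 = -988.1250
edge 1: (5.5,8)→(18,12)  cross = 5.5·12 − 18·8 = -78.0000; (r_i+r_j)·cross = 23.5·-78.0000 = -1833.0000
edge 2: (18,12)→(18.5,34)  cross = 18·34 − 18.5·12 = 390.0000; (r_i+r_j)·cross = 36.5·390.0000 = 14235.0000
edge 3: (18.5,34)→(3,25.5)  cross = 18.5·25.5 − 3·34 = 369.7500; (r_i+r_j)·cross = 21.5·369.7500 = 7949.6250
Σcross = 565.5000 → A = |Σcross|/2 = 282.7500 mm²
Σ(r_i+r_j)·cross = 19363.5000 → first moment M = |Σ|/6 = 3227.2500
R_c = M/A = 3227.2500/282.7500 = 11.4138 mm
θ = 342° = 5.969026 rad
V = θ·R_c·A = 5.969026·11.4138·282.7500 = 19263.539 mm³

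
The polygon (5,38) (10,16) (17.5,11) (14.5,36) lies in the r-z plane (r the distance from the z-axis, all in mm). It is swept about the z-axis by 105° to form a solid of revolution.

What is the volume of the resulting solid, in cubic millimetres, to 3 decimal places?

Volume = 4005.902 mm³

Profile (r,z), 4 vertices: (5,38) (10,16) (17.5,11) (14.5,36)
edge 0: (5,38)→(10,16)  cross = 5·16 − 10·38 = -300.0000; (r_i+r_j)·cross = 15·-300.0000 = -4500.0000
edge 1: (10,16)→(17.5,11)  cross = 10·11 − 17.5·16 = -170.0000; (r_i+r_j)·cross = 27.5·-170.0000 = -4675.0000
edge 2: (17.5,11)→(14.5,36)  cross = 17.5·36 − 14.5·11 = 470.5000; (r_i+r_j)·cross = 32·470.5000 = 15056.0000
edge 3: (14.5,36)→(5,38)  cross = 14.5·38 − 5·36 = 371.0000; (r_i+r_j)·cross = 19.5·371.0000 = 7234.5000
Σcross = 371.5000 → A = |Σcross|/2 = 185.7500 mm²
Σ(r_i+r_j)·cross = 13115.5000 → first moment M = |Σ|/6 = 2185.9167
R_c = M/A = 2185.9167/185.7500 = 11.7681 mm
θ = 105° = 1.832596 rad
V = θ·R_c·A = 1.832596·11.7681·185.7500 = 4005.902 mm³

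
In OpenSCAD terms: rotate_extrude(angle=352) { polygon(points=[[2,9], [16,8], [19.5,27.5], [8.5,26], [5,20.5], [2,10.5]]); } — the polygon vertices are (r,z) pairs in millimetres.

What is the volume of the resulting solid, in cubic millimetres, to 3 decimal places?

Profile (r,z), 6 vertices: (2,9) (16,8) (19.5,27.5) (8.5,26) (5,20.5) (2,10.5)
edge 0: (2,9)→(16,8)  cross = 2·8 − 16·9 = -128.0000; (r_i+r_j)·cross = 18·-128.0000 = -2304.0000
edge 1: (16,8)→(19.5,27.5)  cross = 16·27.5 − 19.5·8 = 284.0000; (r_i+r_j)·cross = 35.5·284.0000 = 10082.0000
edge 2: (19.5,27.5)→(8.5,26)  cross = 19.5·26 − 8.5·27.5 = 273.2500; (r_i+r_j)·cross = 28·273.2500 = 7651.0000
edge 3: (8.5,26)→(5,20.5)  cross = 8.5·20.5 − 5·26 = 44.2500; (r_i+r_j)·cross = 13.5·44.2500 = 597.3750
edge 4: (5,20.5)→(2,10.5)  cross = 5·10.5 − 2·20.5 = 11.5000; (r_i+r_j)·cross = 7·11.5000 = 80.5000
edge 5: (2,10.5)→(2,9)  cross = 2·9 − 2·10.5 = -3.0000; (r_i+r_j)·cross = 4·-3.0000 = -12.0000
Σcross = 482.0000 → A = |Σcross|/2 = 241.0000 mm²
Σ(r_i+r_j)·cross = 16094.8750 → first moment M = |Σ|/6 = 2682.4792
R_c = M/A = 2682.4792/241.0000 = 11.1306 mm
θ = 352° = 6.143559 rad
V = θ·R_c·A = 6.143559·11.1306·241.0000 = 16479.969 mm³

Volume = 16479.969 mm³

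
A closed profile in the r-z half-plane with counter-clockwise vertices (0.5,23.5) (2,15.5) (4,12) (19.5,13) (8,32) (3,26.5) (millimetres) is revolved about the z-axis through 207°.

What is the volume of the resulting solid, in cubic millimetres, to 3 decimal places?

Volume = 6727.845 mm³

Profile (r,z), 6 vertices: (0.5,23.5) (2,15.5) (4,12) (19.5,13) (8,32) (3,26.5)
edge 0: (0.5,23.5)→(2,15.5)  cross = 0.5·15.5 − 2·23.5 = -39.2500; (r_i+r_j)·cross = 2.5·-39.2500 = -98.1250
edge 1: (2,15.5)→(4,12)  cross = 2·12 − 4·15.5 = -38.0000; (r_i+r_j)·cross = 6·-38.0000 = -228.0000
edge 2: (4,12)→(19.5,13)  cross = 4·13 − 19.5·12 = -182.0000; (r_i+r_j)·cross = 23.5·-182.0000 = -4277.0000
edge 3: (19.5,13)→(8,32)  cross = 19.5·32 − 8·13 = 520.0000; (r_i+r_j)·cross = 27.5·520.0000 = 14300.0000
edge 4: (8,32)→(3,26.5)  cross = 8·26.5 − 3·32 = 116.0000; (r_i+r_j)·cross = 11·116.0000 = 1276.0000
edge 5: (3,26.5)→(0.5,23.5)  cross = 3·23.5 − 0.5·26.5 = 57.2500; (r_i+r_j)·cross = 3.5·57.2500 = 200.3750
Σcross = 434.0000 → A = |Σcross|/2 = 217.0000 mm²
Σ(r_i+r_j)·cross = 11173.2500 → first moment M = |Σ|/6 = 1862.2083
R_c = M/A = 1862.2083/217.0000 = 8.5816 mm
θ = 207° = 3.612832 rad
V = θ·R_c·A = 3.612832·8.5816·217.0000 = 6727.845 mm³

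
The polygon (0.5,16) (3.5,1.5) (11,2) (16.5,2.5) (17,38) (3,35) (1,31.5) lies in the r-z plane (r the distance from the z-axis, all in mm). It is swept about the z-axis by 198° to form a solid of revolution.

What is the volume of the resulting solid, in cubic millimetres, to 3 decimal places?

Volume = 16661.980 mm³

Profile (r,z), 7 vertices: (0.5,16) (3.5,1.5) (11,2) (16.5,2.5) (17,38) (3,35) (1,31.5)
edge 0: (0.5,16)→(3.5,1.5)  cross = 0.5·1.5 − 3.5·16 = -55.2500; (r_i+r_j)·cross = 4·-55.2500 = -221.0000
edge 1: (3.5,1.5)→(11,2)  cross = 3.5·2 − 11·1.5 = -9.5000; (r_i+r_j)·cross = 14.5·-9.5000 = -137.7500
edge 2: (11,2)→(16.5,2.5)  cross = 11·2.5 − 16.5·2 = -5.5000; (r_i+r_j)·cross = 27.5·-5.5000 = -151.2500
edge 3: (16.5,2.5)→(17,38)  cross = 16.5·38 − 17·2.5 = 584.5000; (r_i+r_j)·cross = 33.5·584.5000 = 19580.7500
edge 4: (17,38)→(3,35)  cross = 17·35 − 3·38 = 481.0000; (r_i+r_j)·cross = 20·481.0000 = 9620.0000
edge 5: (3,35)→(1,31.5)  cross = 3·31.5 − 1·35 = 59.5000; (r_i+r_j)·cross = 4·59.5000 = 238.0000
edge 6: (1,31.5)→(0.5,16)  cross = 1·16 − 0.5·31.5 = 0.2500; (r_i+r_j)·cross = 1.5·0.2500 = 0.3750
Σcross = 1055.0000 → A = |Σcross|/2 = 527.5000 mm²
Σ(r_i+r_j)·cross = 28929.1250 → first moment M = |Σ|/6 = 4821.5208
R_c = M/A = 4821.5208/527.5000 = 9.1403 mm
θ = 198° = 3.455752 rad
V = θ·R_c·A = 3.455752·9.1403·527.5000 = 16661.980 mm³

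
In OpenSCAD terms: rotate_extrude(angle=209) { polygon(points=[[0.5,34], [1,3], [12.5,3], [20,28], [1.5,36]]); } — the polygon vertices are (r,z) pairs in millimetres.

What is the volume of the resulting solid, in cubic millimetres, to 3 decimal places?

Profile (r,z), 5 vertices: (0.5,34) (1,3) (12.5,3) (20,28) (1.5,36)
edge 0: (0.5,34)→(1,3)  cross = 0.5·3 − 1·34 = -32.5000; (r_i+r_j)·cross = 1.5·-32.5000 = -48.7500
edge 1: (1,3)→(12.5,3)  cross = 1·3 − 12.5·3 = -34.5000; (r_i+r_j)·cross = 13.5·-34.5000 = -465.7500
edge 2: (12.5,3)→(20,28)  cross = 12.5·28 − 20·3 = 290.0000; (r_i+r_j)·cross = 32.5·290.0000 = 9425.0000
edge 3: (20,28)→(1.5,36)  cross = 20·36 − 1.5·28 = 678.0000; (r_i+r_j)·cross = 21.5·678.0000 = 14577.0000
edge 4: (1.5,36)→(0.5,34)  cross = 1.5·34 − 0.5·36 = 33.0000; (r_i+r_j)·cross = 2·33.0000 = 66.0000
Σcross = 934.0000 → A = |Σcross|/2 = 467.0000 mm²
Σ(r_i+r_j)·cross = 23553.5000 → first moment M = |Σ|/6 = 3925.5833
R_c = M/A = 3925.5833/467.0000 = 8.4060 mm
θ = 209° = 3.647738 rad
V = θ·R_c·A = 3.647738·8.4060·467.0000 = 14319.500 mm³

Volume = 14319.500 mm³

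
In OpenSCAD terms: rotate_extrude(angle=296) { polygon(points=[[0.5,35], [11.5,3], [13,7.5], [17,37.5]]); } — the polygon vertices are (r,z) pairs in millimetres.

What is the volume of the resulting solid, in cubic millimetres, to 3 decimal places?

Profile (r,z), 4 vertices: (0.5,35) (11.5,3) (13,7.5) (17,37.5)
edge 0: (0.5,35)→(11.5,3)  cross = 0.5·3 − 11.5·35 = -401.0000; (r_i+r_j)·cross = 12·-401.0000 = -4812.0000
edge 1: (11.5,3)→(13,7.5)  cross = 11.5·7.5 − 13·3 = 47.2500; (r_i+r_j)·cross = 24.5·47.2500 = 1157.6250
edge 2: (13,7.5)→(17,37.5)  cross = 13·37.5 − 17·7.5 = 360.0000; (r_i+r_j)·cross = 30·360.0000 = 10800.0000
edge 3: (17,37.5)→(0.5,35)  cross = 17·35 − 0.5·37.5 = 576.2500; (r_i+r_j)·cross = 17.5·576.2500 = 10084.3750
Σcross = 582.5000 → A = |Σcross|/2 = 291.2500 mm²
Σ(r_i+r_j)·cross = 17230.0000 → first moment M = |Σ|/6 = 2871.6667
R_c = M/A = 2871.6667/291.2500 = 9.8598 mm
θ = 296° = 5.166175 rad
V = θ·R_c·A = 5.166175·9.8598·291.2500 = 14835.531 mm³

Volume = 14835.531 mm³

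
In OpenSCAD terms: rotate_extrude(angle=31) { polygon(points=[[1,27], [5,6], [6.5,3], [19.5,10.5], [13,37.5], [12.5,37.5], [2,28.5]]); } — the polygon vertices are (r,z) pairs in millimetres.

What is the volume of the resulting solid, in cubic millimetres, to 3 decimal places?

Volume = 2088.968 mm³

Profile (r,z), 7 vertices: (1,27) (5,6) (6.5,3) (19.5,10.5) (13,37.5) (12.5,37.5) (2,28.5)
edge 0: (1,27)→(5,6)  cross = 1·6 − 5·27 = -129.0000; (r_i+r_j)·cross = 6·-129.0000 = -774.0000
edge 1: (5,6)→(6.5,3)  cross = 5·3 − 6.5·6 = -24.0000; (r_i+r_j)·cross = 11.5·-24.0000 = -276.0000
edge 2: (6.5,3)→(19.5,10.5)  cross = 6.5·10.5 − 19.5·3 = 9.7500; (r_i+r_j)·cross = 26·9.7500 = 253.5000
edge 3: (19.5,10.5)→(13,37.5)  cross = 19.5·37.5 − 13·10.5 = 594.7500; (r_i+r_j)·cross = 32.5·594.7500 = 19329.3750
edge 4: (13,37.5)→(12.5,37.5)  cross = 13·37.5 − 12.5·37.5 = 18.7500; (r_i+r_j)·cross = 25.5·18.7500 = 478.1250
edge 5: (12.5,37.5)→(2,28.5)  cross = 12.5·28.5 − 2·37.5 = 281.2500; (r_i+r_j)·cross = 14.5·281.2500 = 4078.1250
edge 6: (2,28.5)→(1,27)  cross = 2·27 − 1·28.5 = 25.5000; (r_i+r_j)·cross = 3·25.5000 = 76.5000
Σcross = 777.0000 → A = |Σcross|/2 = 388.5000 mm²
Σ(r_i+r_j)·cross = 23165.6250 → first moment M = |Σ|/6 = 3860.9375
R_c = M/A = 3860.9375/388.5000 = 9.9381 mm
θ = 31° = 0.541052 rad
V = θ·R_c·A = 0.541052·9.9381·388.5000 = 2088.968 mm³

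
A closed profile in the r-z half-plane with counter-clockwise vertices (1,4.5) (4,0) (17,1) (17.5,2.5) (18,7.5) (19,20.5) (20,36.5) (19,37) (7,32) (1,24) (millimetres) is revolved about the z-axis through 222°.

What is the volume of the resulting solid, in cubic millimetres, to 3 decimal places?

Profile (r,z), 10 vertices: (1,4.5) (4,0) (17,1) (17.5,2.5) (18,7.5) (19,20.5) (20,36.5) (19,37) (7,32) (1,24)
edge 0: (1,4.5)→(4,0)  cross = 1·0 − 4·4.5 = -18.0000; (r_i+r_j)·cross = 5·-18.0000 = -90.0000
edge 1: (4,0)→(17,1)  cross = 4·1 − 17·0 = 4.0000; (r_i+r_j)·cross = 21·4.0000 = 84.0000
edge 2: (17,1)→(17.5,2.5)  cross = 17·2.5 − 17.5·1 = 25.0000; (r_i+r_j)·cross = 34.5·25.0000 = 862.5000
edge 3: (17.5,2.5)→(18,7.5)  cross = 17.5·7.5 − 18·2.5 = 86.2500; (r_i+r_j)·cross = 35.5·86.2500 = 3061.8750
edge 4: (18,7.5)→(19,20.5)  cross = 18·20.5 − 19·7.5 = 226.5000; (r_i+r_j)·cross = 37·226.5000 = 8380.5000
edge 5: (19,20.5)→(20,36.5)  cross = 19·36.5 − 20·20.5 = 283.5000; (r_i+r_j)·cross = 39·283.5000 = 11056.5000
edge 6: (20,36.5)→(19,37)  cross = 20·37 − 19·36.5 = 46.5000; (r_i+r_j)·cross = 39·46.5000 = 1813.5000
edge 7: (19,37)→(7,32)  cross = 19·32 − 7·37 = 349.0000; (r_i+r_j)·cross = 26·349.0000 = 9074.0000
edge 8: (7,32)→(1,24)  cross = 7·24 − 1·32 = 136.0000; (r_i+r_j)·cross = 8·136.0000 = 1088.0000
edge 9: (1,24)→(1,4.5)  cross = 1·4.5 − 1·24 = -19.5000; (r_i+r_j)·cross = 2·-19.5000 = -39.0000
Σcross = 1119.2500 → A = |Σcross|/2 = 559.6250 mm²
Σ(r_i+r_j)·cross = 35291.8750 → first moment M = |Σ|/6 = 5881.9792
R_c = M/A = 5881.9792/559.6250 = 10.5106 mm
θ = 222° = 3.874631 rad
V = θ·R_c·A = 3.874631·10.5106·559.6250 = 22790.498 mm³

Volume = 22790.498 mm³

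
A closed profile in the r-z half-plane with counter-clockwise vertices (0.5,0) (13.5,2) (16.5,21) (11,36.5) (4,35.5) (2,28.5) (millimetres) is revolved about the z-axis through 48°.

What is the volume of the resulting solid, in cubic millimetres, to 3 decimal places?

Profile (r,z), 6 vertices: (0.5,0) (13.5,2) (16.5,21) (11,36.5) (4,35.5) (2,28.5)
edge 0: (0.5,0)→(13.5,2)  cross = 0.5·2 − 13.5·0 = 1.0000; (r_i+r_j)·cross = 14·1.0000 = 14.0000
edge 1: (13.5,2)→(16.5,21)  cross = 13.5·21 − 16.5·2 = 250.5000; (r_i+r_j)·cross = 30·250.5000 = 7515.0000
edge 2: (16.5,21)→(11,36.5)  cross = 16.5·36.5 − 11·21 = 371.2500; (r_i+r_j)·cross = 27.5·371.2500 = 10209.3750
edge 3: (11,36.5)→(4,35.5)  cross = 11·35.5 − 4·36.5 = 244.5000; (r_i+r_j)·cross = 15·244.5000 = 3667.5000
edge 4: (4,35.5)→(2,28.5)  cross = 4·28.5 − 2·35.5 = 43.0000; (r_i+r_j)·cross = 6·43.0000 = 258.0000
edge 5: (2,28.5)→(0.5,0)  cross = 2·0 − 0.5·28.5 = -14.2500; (r_i+r_j)·cross = 2.5·-14.2500 = -35.6250
Σcross = 896.0000 → A = |Σcross|/2 = 448.0000 mm²
Σ(r_i+r_j)·cross = 21628.2500 → first moment M = |Σ|/6 = 3604.7083
R_c = M/A = 3604.7083/448.0000 = 8.0462 mm
θ = 48° = 0.837758 rad
V = θ·R_c·A = 0.837758·8.0462·448.0000 = 3019.873 mm³

Volume = 3019.873 mm³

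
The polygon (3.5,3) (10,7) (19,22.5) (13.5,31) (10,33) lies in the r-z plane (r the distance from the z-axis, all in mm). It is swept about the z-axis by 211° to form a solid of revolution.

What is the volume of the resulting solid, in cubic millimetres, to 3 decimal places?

Profile (r,z), 5 vertices: (3.5,3) (10,7) (19,22.5) (13.5,31) (10,33)
edge 0: (3.5,3)→(10,7)  cross = 3.5·7 − 10·3 = -5.5000; (r_i+r_j)·cross = 13.5·-5.5000 = -74.2500
edge 1: (10,7)→(19,22.5)  cross = 10·22.5 − 19·7 = 92.0000; (r_i+r_j)·cross = 29·92.0000 = 2668.0000
edge 2: (19,22.5)→(13.5,31)  cross = 19·31 − 13.5·22.5 = 285.2500; (r_i+r_j)·cross = 32.5·285.2500 = 9270.6250
edge 3: (13.5,31)→(10,33)  cross = 13.5·33 − 10·31 = 135.5000; (r_i+r_j)·cross = 23.5·135.5000 = 3184.2500
edge 4: (10,33)→(3.5,3)  cross = 10·3 − 3.5·33 = -85.5000; (r_i+r_j)·cross = 13.5·-85.5000 = -1154.2500
Σcross = 421.7500 → A = |Σcross|/2 = 210.8750 mm²
Σ(r_i+r_j)·cross = 13894.3750 → first moment M = |Σ|/6 = 2315.7292
R_c = M/A = 2315.7292/210.8750 = 10.9815 mm
θ = 211° = 3.682645 rad
V = θ·R_c·A = 3.682645·10.9815·210.8750 = 8528.008 mm³

Volume = 8528.008 mm³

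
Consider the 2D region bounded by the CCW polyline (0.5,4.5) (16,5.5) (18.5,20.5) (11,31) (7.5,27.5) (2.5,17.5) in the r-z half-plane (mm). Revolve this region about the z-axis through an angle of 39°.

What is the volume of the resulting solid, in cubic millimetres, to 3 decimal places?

Profile (r,z), 6 vertices: (0.5,4.5) (16,5.5) (18.5,20.5) (11,31) (7.5,27.5) (2.5,17.5)
edge 0: (0.5,4.5)→(16,5.5)  cross = 0.5·5.5 − 16·4.5 = -69.2500; (r_i+r_j)·cross = 16.5·-69.2500 = -1142.6250
edge 1: (16,5.5)→(18.5,20.5)  cross = 16·20.5 − 18.5·5.5 = 226.2500; (r_i+r_j)·cross = 34.5·226.2500 = 7805.6250
edge 2: (18.5,20.5)→(11,31)  cross = 18.5·31 − 11·20.5 = 348.0000; (r_i+r_j)·cross = 29.5·348.0000 = 10266.0000
edge 3: (11,31)→(7.5,27.5)  cross = 11·27.5 − 7.5·31 = 70.0000; (r_i+r_j)·cross = 18.5·70.0000 = 1295.0000
edge 4: (7.5,27.5)→(2.5,17.5)  cross = 7.5·17.5 − 2.5·27.5 = 62.5000; (r_i+r_j)·cross = 10·62.5000 = 625.0000
edge 5: (2.5,17.5)→(0.5,4.5)  cross = 2.5·4.5 − 0.5·17.5 = 2.5000; (r_i+r_j)·cross = 3·2.5000 = 7.5000
Σcross = 640.0000 → A = |Σcross|/2 = 320.0000 mm²
Σ(r_i+r_j)·cross = 18856.5000 → first moment M = |Σ|/6 = 3142.7500
R_c = M/A = 3142.7500/320.0000 = 9.8211 mm
θ = 39° = 0.680678 rad
V = θ·R_c·A = 0.680678·9.8211·320.0000 = 2139.202 mm³

Volume = 2139.202 mm³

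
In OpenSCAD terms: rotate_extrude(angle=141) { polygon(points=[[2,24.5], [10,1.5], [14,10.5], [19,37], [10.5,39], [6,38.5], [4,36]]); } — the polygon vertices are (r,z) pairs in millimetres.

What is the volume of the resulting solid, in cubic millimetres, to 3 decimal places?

Profile (r,z), 7 vertices: (2,24.5) (10,1.5) (14,10.5) (19,37) (10.5,39) (6,38.5) (4,36)
edge 0: (2,24.5)→(10,1.5)  cross = 2·1.5 − 10·24.5 = -242.0000; (r_i+r_j)·cross = 12·-242.0000 = -2904.0000
edge 1: (10,1.5)→(14,10.5)  cross = 10·10.5 − 14·1.5 = 84.0000; (r_i+r_j)·cross = 24·84.0000 = 2016.0000
edge 2: (14,10.5)→(19,37)  cross = 14·37 − 19·10.5 = 318.5000; (r_i+r_j)·cross = 33·318.5000 = 10510.5000
edge 3: (19,37)→(10.5,39)  cross = 19·39 − 10.5·37 = 352.5000; (r_i+r_j)·cross = 29.5·352.5000 = 10398.7500
edge 4: (10.5,39)→(6,38.5)  cross = 10.5·38.5 − 6·39 = 170.2500; (r_i+r_j)·cross = 16.5·170.2500 = 2809.1250
edge 5: (6,38.5)→(4,36)  cross = 6·36 − 4·38.5 = 62.0000; (r_i+r_j)·cross = 10·62.0000 = 620.0000
edge 6: (4,36)→(2,24.5)  cross = 4·24.5 − 2·36 = 26.0000; (r_i+r_j)·cross = 6·26.0000 = 156.0000
Σcross = 771.2500 → A = |Σcross|/2 = 385.6250 mm²
Σ(r_i+r_j)·cross = 23606.3750 → first moment M = |Σ|/6 = 3934.3958
R_c = M/A = 3934.3958/385.6250 = 10.2026 mm
θ = 141° = 2.460914 rad
V = θ·R_c·A = 2.460914·10.2026·385.6250 = 9682.211 mm³

Volume = 9682.211 mm³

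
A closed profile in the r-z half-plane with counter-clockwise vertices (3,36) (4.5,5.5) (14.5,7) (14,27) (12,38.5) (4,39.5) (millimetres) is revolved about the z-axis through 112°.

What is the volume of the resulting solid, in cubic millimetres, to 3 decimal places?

Volume = 5618.413 mm³

Profile (r,z), 6 vertices: (3,36) (4.5,5.5) (14.5,7) (14,27) (12,38.5) (4,39.5)
edge 0: (3,36)→(4.5,5.5)  cross = 3·5.5 − 4.5·36 = -145.5000; (r_i+r_j)·cross = 7.5·-145.5000 = -1091.2500
edge 1: (4.5,5.5)→(14.5,7)  cross = 4.5·7 − 14.5·5.5 = -48.2500; (r_i+r_j)·cross = 19·-48.2500 = -916.7500
edge 2: (14.5,7)→(14,27)  cross = 14.5·27 − 14·7 = 293.5000; (r_i+r_j)·cross = 28.5·293.5000 = 8364.7500
edge 3: (14,27)→(12,38.5)  cross = 14·38.5 − 12·27 = 215.0000; (r_i+r_j)·cross = 26·215.0000 = 5590.0000
edge 4: (12,38.5)→(4,39.5)  cross = 12·39.5 − 4·38.5 = 320.0000; (r_i+r_j)·cross = 16·320.0000 = 5120.0000
edge 5: (4,39.5)→(3,36)  cross = 4·36 − 3·39.5 = 25.5000; (r_i+r_j)·cross = 7·25.5000 = 178.5000
Σcross = 660.2500 → A = |Σcross|/2 = 330.1250 mm²
Σ(r_i+r_j)·cross = 17245.2500 → first moment M = |Σ|/6 = 2874.2083
R_c = M/A = 2874.2083/330.1250 = 8.7064 mm
θ = 112° = 1.954769 rad
V = θ·R_c·A = 1.954769·8.7064·330.1250 = 5618.413 mm³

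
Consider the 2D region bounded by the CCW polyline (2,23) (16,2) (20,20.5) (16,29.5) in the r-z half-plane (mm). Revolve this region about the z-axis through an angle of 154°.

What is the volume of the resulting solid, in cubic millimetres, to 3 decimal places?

Profile (r,z), 4 vertices: (2,23) (16,2) (20,20.5) (16,29.5)
edge 0: (2,23)→(16,2)  cross = 2·2 − 16·23 = -364.0000; (r_i+r_j)·cross = 18·-364.0000 = -6552.0000
edge 1: (16,2)→(20,20.5)  cross = 16·20.5 − 20·2 = 288.0000; (r_i+r_j)·cross = 36·288.0000 = 10368.0000
edge 2: (20,20.5)→(16,29.5)  cross = 20·29.5 − 16·20.5 = 262.0000; (r_i+r_j)·cross = 36·262.0000 = 9432.0000
edge 3: (16,29.5)→(2,23)  cross = 16·23 − 2·29.5 = 309.0000; (r_i+r_j)·cross = 18·309.0000 = 5562.0000
Σcross = 495.0000 → A = |Σcross|/2 = 247.5000 mm²
Σ(r_i+r_j)·cross = 18810.0000 → first moment M = |Σ|/6 = 3135.0000
R_c = M/A = 3135.0000/247.5000 = 12.6667 mm
θ = 154° = 2.687807 rad
V = θ·R_c·A = 2.687807·12.6667·247.5000 = 8426.275 mm³

Volume = 8426.275 mm³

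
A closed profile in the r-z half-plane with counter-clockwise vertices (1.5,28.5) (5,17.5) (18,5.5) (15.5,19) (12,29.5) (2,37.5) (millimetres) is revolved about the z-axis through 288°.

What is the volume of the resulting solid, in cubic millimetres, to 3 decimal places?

Profile (r,z), 6 vertices: (1.5,28.5) (5,17.5) (18,5.5) (15.5,19) (12,29.5) (2,37.5)
edge 0: (1.5,28.5)→(5,17.5)  cross = 1.5·17.5 − 5·28.5 = -116.2500; (r_i+r_j)·cross = 6.5·-116.2500 = -755.6250
edge 1: (5,17.5)→(18,5.5)  cross = 5·5.5 − 18·17.5 = -287.5000; (r_i+r_j)·cross = 23·-287.5000 = -6612.5000
edge 2: (18,5.5)→(15.5,19)  cross = 18·19 − 15.5·5.5 = 256.7500; (r_i+r_j)·cross = 33.5·256.7500 = 8601.1250
edge 3: (15.5,19)→(12,29.5)  cross = 15.5·29.5 − 12·19 = 229.2500; (r_i+r_j)·cross = 27.5·229.2500 = 6304.3750
edge 4: (12,29.5)→(2,37.5)  cross = 12·37.5 − 2·29.5 = 391.0000; (r_i+r_j)·cross = 14·391.0000 = 5474.0000
edge 5: (2,37.5)→(1.5,28.5)  cross = 2·28.5 − 1.5·37.5 = 0.7500; (r_i+r_j)·cross = 3.5·0.7500 = 2.6250
Σcross = 474.0000 → A = |Σcross|/2 = 237.0000 mm²
Σ(r_i+r_j)·cross = 13014.0000 → first moment M = |Σ|/6 = 2169.0000
R_c = M/A = 2169.0000/237.0000 = 9.1519 mm
θ = 288° = 5.026548 rad
V = θ·R_c·A = 5.026548·9.1519·237.0000 = 10902.583 mm³

Volume = 10902.583 mm³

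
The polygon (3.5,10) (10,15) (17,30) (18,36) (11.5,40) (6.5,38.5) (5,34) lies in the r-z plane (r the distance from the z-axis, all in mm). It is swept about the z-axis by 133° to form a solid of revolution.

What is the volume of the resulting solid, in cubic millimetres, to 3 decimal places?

Volume = 5861.832 mm³

Profile (r,z), 7 vertices: (3.5,10) (10,15) (17,30) (18,36) (11.5,40) (6.5,38.5) (5,34)
edge 0: (3.5,10)→(10,15)  cross = 3.5·15 − 10·10 = -47.5000; (r_i+r_j)·cross = 13.5·-47.5000 = -641.2500
edge 1: (10,15)→(17,30)  cross = 10·30 − 17·15 = 45.0000; (r_i+r_j)·cross = 27·45.0000 = 1215.0000
edge 2: (17,30)→(18,36)  cross = 17·36 − 18·30 = 72.0000; (r_i+r_j)·cross = 35·72.0000 = 2520.0000
edge 3: (18,36)→(11.5,40)  cross = 18·40 − 11.5·36 = 306.0000; (r_i+r_j)·cross = 29.5·306.0000 = 9027.0000
edge 4: (11.5,40)→(6.5,38.5)  cross = 11.5·38.5 − 6.5·40 = 182.7500; (r_i+r_j)·cross = 18·182.7500 = 3289.5000
edge 5: (6.5,38.5)→(5,34)  cross = 6.5·34 − 5·38.5 = 28.5000; (r_i+r_j)·cross = 11.5·28.5000 = 327.7500
edge 6: (5,34)→(3.5,10)  cross = 5·10 − 3.5·34 = -69.0000; (r_i+r_j)·cross = 8.5·-69.0000 = -586.5000
Σcross = 517.7500 → A = |Σcross|/2 = 258.8750 mm²
Σ(r_i+r_j)·cross = 15151.5000 → first moment M = |Σ|/6 = 2525.2500
R_c = M/A = 2525.2500/258.8750 = 9.7547 mm
θ = 133° = 2.321288 rad
V = θ·R_c·A = 2.321288·9.7547·258.8750 = 5861.832 mm³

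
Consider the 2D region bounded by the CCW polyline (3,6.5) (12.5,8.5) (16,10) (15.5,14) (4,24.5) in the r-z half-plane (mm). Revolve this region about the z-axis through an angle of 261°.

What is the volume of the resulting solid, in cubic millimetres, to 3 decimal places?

Volume = 5296.686 mm³

Profile (r,z), 5 vertices: (3,6.5) (12.5,8.5) (16,10) (15.5,14) (4,24.5)
edge 0: (3,6.5)→(12.5,8.5)  cross = 3·8.5 − 12.5·6.5 = -55.7500; (r_i+r_j)·cross = 15.5·-55.7500 = -864.1250
edge 1: (12.5,8.5)→(16,10)  cross = 12.5·10 − 16·8.5 = -11.0000; (r_i+r_j)·cross = 28.5·-11.0000 = -313.5000
edge 2: (16,10)→(15.5,14)  cross = 16·14 − 15.5·10 = 69.0000; (r_i+r_j)·cross = 31.5·69.0000 = 2173.5000
edge 3: (15.5,14)→(4,24.5)  cross = 15.5·24.5 − 4·14 = 323.7500; (r_i+r_j)·cross = 19.5·323.7500 = 6313.1250
edge 4: (4,24.5)→(3,6.5)  cross = 4·6.5 − 3·24.5 = -47.5000; (r_i+r_j)·cross = 7·-47.5000 = -332.5000
Σcross = 278.5000 → A = |Σcross|/2 = 139.2500 mm²
Σ(r_i+r_j)·cross = 6976.5000 → first moment M = |Σ|/6 = 1162.7500
R_c = M/A = 1162.7500/139.2500 = 8.3501 mm
θ = 261° = 4.555309 rad
V = θ·R_c·A = 4.555309·8.3501·139.2500 = 5296.686 mm³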